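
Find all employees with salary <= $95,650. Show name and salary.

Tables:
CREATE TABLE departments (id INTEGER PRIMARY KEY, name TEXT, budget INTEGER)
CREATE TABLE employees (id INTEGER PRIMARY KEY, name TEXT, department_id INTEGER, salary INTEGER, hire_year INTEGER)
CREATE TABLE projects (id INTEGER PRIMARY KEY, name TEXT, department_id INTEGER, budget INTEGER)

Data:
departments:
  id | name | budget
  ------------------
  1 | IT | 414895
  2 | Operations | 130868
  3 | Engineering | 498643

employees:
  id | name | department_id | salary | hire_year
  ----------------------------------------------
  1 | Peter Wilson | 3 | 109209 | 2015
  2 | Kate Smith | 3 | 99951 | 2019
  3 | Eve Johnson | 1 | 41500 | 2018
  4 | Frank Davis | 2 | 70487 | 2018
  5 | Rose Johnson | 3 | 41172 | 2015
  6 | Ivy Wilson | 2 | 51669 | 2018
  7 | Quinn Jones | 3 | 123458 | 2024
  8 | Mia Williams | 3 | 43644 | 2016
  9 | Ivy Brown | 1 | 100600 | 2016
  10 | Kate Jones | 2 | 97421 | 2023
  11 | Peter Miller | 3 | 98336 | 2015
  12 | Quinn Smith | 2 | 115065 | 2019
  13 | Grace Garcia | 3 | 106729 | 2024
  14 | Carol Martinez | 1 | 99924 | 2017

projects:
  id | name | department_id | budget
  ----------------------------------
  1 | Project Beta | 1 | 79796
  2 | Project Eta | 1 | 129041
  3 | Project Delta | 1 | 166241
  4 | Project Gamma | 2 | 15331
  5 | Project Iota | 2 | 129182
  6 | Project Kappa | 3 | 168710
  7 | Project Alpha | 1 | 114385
SELECT name, salary FROM employees WHERE salary <= 95650

Execution result:
name | salary
Eve Johnson | 41500
Frank Davis | 70487
Rose Johnson | 41172
Ivy Wilson | 51669
Mia Williams | 43644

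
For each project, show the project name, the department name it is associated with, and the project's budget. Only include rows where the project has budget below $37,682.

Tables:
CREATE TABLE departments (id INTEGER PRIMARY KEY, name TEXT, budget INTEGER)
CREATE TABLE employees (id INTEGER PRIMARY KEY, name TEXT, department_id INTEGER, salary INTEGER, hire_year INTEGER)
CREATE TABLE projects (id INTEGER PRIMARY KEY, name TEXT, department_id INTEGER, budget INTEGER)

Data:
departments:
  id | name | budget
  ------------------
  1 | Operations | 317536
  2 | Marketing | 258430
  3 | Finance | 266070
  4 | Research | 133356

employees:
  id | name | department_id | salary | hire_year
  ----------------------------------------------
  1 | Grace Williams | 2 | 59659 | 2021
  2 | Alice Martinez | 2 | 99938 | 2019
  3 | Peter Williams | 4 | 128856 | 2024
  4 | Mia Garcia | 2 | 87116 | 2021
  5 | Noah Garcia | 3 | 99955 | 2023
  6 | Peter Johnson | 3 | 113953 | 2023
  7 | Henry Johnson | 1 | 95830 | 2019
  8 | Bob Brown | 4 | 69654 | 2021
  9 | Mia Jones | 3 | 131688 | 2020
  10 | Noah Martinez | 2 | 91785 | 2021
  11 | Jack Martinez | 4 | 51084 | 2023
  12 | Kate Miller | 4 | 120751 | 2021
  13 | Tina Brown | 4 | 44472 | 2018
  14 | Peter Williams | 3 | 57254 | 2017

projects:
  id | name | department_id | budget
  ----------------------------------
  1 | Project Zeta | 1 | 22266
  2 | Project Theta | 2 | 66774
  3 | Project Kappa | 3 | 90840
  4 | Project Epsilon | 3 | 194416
SELECT c.name, p.name AS department, c.budget FROM projects c JOIN departments p ON c.department_id = p.id WHERE c.budget < 37682

Execution result:
name | department | budget
Project Zeta | Operations | 22266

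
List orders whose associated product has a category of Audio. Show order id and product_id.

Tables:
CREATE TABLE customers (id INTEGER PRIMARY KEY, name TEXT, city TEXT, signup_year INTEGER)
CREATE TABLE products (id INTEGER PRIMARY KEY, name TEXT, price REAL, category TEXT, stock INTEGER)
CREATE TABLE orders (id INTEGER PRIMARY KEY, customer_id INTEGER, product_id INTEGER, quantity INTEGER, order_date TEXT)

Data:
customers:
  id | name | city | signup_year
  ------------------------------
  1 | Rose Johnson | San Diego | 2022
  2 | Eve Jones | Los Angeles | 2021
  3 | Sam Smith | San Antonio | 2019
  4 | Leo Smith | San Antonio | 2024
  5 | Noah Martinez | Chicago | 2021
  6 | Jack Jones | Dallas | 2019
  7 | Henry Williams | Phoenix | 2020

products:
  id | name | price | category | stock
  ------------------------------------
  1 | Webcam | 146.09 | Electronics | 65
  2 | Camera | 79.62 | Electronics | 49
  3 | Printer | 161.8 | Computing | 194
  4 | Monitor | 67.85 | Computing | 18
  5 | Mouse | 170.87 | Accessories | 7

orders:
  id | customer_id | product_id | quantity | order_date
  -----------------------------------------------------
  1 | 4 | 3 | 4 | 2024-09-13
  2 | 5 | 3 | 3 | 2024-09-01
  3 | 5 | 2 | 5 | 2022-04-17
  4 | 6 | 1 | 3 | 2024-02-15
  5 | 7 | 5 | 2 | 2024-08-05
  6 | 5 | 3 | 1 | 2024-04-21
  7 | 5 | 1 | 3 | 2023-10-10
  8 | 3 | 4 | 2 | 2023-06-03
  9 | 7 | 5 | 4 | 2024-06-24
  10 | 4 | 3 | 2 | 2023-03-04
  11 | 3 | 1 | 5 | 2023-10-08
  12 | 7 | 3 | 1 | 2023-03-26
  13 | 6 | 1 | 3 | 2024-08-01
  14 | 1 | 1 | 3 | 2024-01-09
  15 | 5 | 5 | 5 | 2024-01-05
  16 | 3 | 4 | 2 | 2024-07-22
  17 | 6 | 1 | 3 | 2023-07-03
SELECT id, product_id FROM orders WHERE product_id IN (SELECT id FROM products WHERE category = 'Audio')

Execution result:
(no rows)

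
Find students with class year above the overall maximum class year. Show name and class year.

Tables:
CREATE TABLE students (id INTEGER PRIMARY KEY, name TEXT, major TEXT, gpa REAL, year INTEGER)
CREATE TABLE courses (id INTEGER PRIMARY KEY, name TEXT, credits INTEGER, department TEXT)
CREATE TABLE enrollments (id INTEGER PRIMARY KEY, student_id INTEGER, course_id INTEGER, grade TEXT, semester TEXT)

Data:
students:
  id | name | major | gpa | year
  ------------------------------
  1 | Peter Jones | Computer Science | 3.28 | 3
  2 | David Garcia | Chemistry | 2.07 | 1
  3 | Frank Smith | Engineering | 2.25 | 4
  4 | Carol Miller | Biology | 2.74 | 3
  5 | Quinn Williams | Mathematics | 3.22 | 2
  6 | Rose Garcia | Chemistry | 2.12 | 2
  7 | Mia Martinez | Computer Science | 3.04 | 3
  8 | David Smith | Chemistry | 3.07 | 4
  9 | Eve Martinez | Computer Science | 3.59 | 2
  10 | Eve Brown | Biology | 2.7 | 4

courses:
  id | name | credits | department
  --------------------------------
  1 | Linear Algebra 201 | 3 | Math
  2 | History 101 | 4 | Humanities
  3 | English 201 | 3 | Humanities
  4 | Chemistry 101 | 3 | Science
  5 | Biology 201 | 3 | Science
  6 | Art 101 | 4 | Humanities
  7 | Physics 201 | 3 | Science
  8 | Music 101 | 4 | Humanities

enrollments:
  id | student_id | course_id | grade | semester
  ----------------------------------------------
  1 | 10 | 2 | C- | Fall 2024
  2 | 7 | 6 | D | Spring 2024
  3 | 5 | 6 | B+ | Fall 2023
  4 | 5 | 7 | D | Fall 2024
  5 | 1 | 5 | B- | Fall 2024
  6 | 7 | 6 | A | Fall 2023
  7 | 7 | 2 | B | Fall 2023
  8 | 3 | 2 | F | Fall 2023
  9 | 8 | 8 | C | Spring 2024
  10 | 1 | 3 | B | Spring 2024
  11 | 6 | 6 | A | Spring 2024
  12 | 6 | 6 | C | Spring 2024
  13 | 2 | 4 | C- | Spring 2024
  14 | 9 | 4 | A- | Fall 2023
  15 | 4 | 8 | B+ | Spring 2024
SELECT name, year FROM students WHERE year > (SELECT MAX(year) FROM students)

Execution result:
(no rows)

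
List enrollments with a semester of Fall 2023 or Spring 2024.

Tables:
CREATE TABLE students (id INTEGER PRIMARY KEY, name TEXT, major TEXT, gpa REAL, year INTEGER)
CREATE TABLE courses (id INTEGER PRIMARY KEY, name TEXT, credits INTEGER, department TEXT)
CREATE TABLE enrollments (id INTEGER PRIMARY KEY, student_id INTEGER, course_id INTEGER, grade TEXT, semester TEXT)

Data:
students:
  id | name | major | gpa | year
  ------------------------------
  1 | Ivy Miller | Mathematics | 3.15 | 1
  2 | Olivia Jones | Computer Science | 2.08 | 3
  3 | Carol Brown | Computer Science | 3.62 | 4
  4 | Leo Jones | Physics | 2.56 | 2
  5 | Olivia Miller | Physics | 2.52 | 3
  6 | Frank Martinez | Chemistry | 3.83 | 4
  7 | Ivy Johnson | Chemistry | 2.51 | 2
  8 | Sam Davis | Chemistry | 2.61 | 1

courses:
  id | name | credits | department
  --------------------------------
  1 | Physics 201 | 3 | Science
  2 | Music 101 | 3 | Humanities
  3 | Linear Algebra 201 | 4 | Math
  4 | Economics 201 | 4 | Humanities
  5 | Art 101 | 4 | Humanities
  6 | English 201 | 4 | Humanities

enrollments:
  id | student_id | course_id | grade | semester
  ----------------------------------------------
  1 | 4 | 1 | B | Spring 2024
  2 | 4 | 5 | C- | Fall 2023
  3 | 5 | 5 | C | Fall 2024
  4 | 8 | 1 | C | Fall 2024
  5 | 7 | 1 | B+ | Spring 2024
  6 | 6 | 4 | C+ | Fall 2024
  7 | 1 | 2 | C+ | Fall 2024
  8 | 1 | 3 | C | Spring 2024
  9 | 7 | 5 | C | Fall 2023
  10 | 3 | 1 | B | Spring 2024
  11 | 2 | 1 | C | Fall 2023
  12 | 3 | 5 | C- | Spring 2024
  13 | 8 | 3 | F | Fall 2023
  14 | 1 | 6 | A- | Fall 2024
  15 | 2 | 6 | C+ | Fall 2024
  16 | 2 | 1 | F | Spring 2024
SELECT id, semester FROM enrollments WHERE semester IN ('Fall 2023', 'Spring 2024')

Execution result:
id | semester
1 | Spring 2024
2 | Fall 2023
5 | Spring 2024
8 | Spring 2024
9 | Fall 2023
10 | Spring 2024
11 | Fall 2023
12 | Spring 2024
13 | Fall 2023
16 | Spring 2024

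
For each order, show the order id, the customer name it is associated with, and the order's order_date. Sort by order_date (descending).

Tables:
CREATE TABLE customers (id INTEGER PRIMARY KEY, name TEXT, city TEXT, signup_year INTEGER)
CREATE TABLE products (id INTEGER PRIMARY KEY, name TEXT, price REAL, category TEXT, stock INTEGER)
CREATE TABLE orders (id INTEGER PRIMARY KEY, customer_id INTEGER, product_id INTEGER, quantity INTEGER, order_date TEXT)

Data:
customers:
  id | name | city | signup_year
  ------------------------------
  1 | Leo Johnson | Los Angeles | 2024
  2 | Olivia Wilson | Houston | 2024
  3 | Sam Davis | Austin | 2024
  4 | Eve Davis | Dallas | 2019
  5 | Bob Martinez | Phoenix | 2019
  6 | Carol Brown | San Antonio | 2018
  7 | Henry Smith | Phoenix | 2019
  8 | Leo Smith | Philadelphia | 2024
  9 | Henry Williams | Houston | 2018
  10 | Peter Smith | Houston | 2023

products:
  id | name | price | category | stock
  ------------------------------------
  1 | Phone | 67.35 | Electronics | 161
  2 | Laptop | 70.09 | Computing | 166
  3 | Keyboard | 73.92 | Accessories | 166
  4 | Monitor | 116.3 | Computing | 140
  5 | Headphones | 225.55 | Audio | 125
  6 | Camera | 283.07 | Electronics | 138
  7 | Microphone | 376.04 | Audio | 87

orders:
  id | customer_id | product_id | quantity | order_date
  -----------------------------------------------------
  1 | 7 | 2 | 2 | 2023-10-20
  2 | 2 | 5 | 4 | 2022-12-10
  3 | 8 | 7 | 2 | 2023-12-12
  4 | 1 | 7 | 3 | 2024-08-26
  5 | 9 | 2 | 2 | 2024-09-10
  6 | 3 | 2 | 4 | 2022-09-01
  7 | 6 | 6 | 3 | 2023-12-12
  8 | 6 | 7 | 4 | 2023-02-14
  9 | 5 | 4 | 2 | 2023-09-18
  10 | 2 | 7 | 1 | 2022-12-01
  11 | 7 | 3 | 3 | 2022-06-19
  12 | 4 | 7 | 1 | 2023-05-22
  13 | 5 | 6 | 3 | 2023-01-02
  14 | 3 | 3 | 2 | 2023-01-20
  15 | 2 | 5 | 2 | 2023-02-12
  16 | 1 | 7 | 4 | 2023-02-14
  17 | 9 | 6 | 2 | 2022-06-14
SELECT c.id, p.name AS customer, c.order_date FROM orders c JOIN customers p ON c.customer_id = p.id ORDER BY c.order_date DESC

Execution result:
id | customer | order_date
5 | Henry Williams | 2024-09-10
4 | Leo Johnson | 2024-08-26
3 | Leo Smith | 2023-12-12
7 | Carol Brown | 2023-12-12
1 | Henry Smith | 2023-10-20
9 | Bob Martinez | 2023-09-18
12 | Eve Davis | 2023-05-22
8 | Carol Brown | 2023-02-14
16 | Leo Johnson | 2023-02-14
15 | Olivia Wilson | 2023-02-12
14 | Sam Davis | 2023-01-20
13 | Bob Martinez | 2023-01-02
2 | Olivia Wilson | 2022-12-10
10 | Olivia Wilson | 2022-12-01
6 | Sam Davis | 2022-09-01
11 | Henry Smith | 2022-06-19
17 | Henry Williams | 2022-06-14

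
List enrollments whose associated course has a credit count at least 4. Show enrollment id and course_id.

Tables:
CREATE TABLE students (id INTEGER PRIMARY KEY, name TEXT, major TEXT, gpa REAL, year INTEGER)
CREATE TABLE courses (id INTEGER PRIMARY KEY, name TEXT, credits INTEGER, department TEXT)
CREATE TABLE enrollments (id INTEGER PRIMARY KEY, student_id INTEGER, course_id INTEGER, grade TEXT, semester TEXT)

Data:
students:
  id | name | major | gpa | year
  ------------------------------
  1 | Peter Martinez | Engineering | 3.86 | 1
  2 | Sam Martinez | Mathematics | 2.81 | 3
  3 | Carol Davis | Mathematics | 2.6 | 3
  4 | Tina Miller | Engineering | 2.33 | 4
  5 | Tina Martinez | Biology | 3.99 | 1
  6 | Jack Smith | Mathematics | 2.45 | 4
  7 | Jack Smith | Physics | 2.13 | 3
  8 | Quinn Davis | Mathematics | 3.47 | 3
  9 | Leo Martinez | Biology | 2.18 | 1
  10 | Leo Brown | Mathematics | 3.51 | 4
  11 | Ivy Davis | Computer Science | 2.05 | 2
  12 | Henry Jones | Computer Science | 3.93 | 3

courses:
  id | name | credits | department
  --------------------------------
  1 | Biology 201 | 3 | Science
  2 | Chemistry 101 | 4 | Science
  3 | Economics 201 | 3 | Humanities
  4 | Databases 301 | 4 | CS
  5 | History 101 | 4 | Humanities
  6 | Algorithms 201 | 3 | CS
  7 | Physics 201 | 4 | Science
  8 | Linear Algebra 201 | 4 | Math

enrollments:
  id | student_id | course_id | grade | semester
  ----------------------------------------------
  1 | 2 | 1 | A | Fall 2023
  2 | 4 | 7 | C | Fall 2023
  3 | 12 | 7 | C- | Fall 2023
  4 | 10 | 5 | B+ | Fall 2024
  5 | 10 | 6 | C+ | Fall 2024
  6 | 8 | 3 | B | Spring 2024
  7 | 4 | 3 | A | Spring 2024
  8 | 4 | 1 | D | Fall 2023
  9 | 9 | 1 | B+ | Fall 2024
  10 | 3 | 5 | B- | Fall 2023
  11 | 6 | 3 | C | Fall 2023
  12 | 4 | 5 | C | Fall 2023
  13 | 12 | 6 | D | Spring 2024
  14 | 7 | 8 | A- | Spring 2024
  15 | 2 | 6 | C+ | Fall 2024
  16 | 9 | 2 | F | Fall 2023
SELECT id, course_id FROM enrollments WHERE course_id IN (SELECT id FROM courses WHERE credits >= 4)

Execution result:
id | course_id
2 | 7
3 | 7
4 | 5
10 | 5
12 | 5
14 | 8
16 | 2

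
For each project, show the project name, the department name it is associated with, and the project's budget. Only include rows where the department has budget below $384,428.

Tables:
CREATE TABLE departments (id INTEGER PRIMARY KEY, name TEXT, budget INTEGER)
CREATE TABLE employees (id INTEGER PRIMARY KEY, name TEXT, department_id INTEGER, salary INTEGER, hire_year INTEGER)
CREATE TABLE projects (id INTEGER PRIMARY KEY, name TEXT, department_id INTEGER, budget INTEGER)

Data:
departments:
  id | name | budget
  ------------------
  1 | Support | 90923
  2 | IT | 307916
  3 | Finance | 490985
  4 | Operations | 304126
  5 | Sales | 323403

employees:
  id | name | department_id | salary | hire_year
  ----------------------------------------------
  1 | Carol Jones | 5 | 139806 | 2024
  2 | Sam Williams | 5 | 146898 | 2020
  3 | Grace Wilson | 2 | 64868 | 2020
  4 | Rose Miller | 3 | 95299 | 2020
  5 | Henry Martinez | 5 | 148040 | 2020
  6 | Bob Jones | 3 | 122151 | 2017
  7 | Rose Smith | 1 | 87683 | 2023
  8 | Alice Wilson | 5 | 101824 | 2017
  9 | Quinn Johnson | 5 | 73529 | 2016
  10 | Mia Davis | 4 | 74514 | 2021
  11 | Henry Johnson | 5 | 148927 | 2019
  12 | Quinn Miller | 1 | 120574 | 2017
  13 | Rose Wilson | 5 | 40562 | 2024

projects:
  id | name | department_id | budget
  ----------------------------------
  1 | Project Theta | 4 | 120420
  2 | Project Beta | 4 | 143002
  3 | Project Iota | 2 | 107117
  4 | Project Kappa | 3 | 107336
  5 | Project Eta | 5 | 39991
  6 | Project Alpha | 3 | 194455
SELECT c.name, p.name AS department, c.budget FROM projects c JOIN departments p ON c.department_id = p.id WHERE p.budget < 384428

Execution result:
name | department | budget
Project Theta | Operations | 120420
Project Beta | Operations | 143002
Project Iota | IT | 107117
Project Eta | Sales | 39991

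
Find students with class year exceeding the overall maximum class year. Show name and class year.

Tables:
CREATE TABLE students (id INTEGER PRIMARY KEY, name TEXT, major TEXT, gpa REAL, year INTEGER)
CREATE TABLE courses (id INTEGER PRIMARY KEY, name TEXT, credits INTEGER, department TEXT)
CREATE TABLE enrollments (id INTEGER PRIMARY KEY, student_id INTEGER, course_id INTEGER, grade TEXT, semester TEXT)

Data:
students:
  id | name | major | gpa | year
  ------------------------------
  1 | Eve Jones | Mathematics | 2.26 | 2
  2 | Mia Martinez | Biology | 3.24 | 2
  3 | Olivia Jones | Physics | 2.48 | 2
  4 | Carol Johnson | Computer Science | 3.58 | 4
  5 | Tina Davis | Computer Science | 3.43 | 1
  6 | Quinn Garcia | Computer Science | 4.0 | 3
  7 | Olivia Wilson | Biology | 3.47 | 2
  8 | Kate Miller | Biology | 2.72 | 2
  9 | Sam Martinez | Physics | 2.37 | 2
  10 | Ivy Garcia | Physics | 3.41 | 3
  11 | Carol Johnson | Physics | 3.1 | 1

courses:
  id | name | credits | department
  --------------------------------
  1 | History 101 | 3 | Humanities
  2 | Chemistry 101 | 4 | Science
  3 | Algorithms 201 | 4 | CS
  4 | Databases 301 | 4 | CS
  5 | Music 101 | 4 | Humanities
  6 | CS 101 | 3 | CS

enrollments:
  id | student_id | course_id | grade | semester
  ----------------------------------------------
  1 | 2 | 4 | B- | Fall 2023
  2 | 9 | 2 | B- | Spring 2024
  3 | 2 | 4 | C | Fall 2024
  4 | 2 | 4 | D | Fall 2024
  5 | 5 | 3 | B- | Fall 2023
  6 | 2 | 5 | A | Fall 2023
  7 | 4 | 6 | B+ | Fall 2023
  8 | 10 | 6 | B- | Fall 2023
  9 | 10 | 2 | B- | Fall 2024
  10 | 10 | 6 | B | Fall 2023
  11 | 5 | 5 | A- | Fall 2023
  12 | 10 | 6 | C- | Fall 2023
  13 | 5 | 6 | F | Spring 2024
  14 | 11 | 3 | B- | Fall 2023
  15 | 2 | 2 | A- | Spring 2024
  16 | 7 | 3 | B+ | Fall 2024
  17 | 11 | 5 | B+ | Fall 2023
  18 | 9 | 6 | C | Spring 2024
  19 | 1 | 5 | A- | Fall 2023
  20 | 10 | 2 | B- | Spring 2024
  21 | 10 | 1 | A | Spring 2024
SELECT name, year FROM students WHERE year > (SELECT MAX(year) FROM students)

Execution result:
(no rows)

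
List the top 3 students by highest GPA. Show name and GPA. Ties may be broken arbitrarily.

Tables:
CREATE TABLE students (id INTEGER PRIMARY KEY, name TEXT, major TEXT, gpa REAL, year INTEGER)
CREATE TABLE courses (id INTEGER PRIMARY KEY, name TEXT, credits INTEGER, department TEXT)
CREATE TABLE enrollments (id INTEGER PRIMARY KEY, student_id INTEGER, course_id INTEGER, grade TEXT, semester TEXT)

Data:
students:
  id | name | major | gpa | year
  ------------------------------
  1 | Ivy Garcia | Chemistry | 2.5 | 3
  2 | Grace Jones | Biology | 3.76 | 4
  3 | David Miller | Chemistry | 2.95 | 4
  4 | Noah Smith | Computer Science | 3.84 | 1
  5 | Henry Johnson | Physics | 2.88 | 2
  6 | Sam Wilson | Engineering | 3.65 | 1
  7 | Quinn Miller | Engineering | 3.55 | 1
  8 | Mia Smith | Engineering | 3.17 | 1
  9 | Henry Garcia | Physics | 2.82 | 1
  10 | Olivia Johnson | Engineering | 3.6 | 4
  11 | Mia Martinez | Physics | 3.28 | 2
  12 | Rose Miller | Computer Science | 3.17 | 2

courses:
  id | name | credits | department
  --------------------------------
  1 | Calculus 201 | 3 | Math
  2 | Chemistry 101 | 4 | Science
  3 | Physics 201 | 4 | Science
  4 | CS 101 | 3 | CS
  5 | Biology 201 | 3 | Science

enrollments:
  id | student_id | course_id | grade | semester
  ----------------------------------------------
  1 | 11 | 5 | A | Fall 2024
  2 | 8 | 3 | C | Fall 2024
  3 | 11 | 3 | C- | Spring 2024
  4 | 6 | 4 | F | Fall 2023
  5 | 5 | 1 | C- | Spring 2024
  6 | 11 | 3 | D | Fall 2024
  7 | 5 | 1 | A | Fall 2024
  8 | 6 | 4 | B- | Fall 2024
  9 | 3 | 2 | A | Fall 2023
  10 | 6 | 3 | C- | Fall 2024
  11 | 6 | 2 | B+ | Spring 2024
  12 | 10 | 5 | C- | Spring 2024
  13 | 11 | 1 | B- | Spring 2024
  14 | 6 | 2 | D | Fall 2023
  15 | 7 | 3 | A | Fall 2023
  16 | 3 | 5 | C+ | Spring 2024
SELECT name, gpa FROM students ORDER BY gpa DESC LIMIT 3

Execution result:
name | gpa
Noah Smith | 3.84
Grace Jones | 3.76
Sam Wilson | 3.65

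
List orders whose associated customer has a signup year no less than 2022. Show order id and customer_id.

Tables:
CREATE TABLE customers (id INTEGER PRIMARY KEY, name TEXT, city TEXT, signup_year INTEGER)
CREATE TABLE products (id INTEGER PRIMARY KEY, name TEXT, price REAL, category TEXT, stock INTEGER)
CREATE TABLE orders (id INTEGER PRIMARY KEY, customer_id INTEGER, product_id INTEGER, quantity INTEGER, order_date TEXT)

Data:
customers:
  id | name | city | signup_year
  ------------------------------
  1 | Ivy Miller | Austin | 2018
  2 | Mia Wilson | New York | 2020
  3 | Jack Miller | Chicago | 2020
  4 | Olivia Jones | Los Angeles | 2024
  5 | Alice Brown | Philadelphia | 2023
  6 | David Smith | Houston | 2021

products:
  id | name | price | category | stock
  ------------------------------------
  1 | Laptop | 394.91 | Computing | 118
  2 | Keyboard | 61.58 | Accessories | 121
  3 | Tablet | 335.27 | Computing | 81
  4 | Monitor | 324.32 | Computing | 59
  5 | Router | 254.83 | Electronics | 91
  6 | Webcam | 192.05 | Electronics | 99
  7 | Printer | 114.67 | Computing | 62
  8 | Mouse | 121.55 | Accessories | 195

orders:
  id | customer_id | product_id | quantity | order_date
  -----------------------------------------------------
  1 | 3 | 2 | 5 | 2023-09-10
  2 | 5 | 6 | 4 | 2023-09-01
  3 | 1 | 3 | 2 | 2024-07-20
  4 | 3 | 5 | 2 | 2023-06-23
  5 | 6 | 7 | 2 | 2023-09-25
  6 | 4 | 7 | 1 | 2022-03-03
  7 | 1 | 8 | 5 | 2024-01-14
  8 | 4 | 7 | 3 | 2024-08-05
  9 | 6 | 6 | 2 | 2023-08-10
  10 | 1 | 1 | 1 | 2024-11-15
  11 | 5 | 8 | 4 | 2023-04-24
SELECT id, customer_id FROM orders WHERE customer_id IN (SELECT id FROM customers WHERE signup_year >= 2022)

Execution result:
id | customer_id
2 | 5
6 | 4
8 | 4
11 | 5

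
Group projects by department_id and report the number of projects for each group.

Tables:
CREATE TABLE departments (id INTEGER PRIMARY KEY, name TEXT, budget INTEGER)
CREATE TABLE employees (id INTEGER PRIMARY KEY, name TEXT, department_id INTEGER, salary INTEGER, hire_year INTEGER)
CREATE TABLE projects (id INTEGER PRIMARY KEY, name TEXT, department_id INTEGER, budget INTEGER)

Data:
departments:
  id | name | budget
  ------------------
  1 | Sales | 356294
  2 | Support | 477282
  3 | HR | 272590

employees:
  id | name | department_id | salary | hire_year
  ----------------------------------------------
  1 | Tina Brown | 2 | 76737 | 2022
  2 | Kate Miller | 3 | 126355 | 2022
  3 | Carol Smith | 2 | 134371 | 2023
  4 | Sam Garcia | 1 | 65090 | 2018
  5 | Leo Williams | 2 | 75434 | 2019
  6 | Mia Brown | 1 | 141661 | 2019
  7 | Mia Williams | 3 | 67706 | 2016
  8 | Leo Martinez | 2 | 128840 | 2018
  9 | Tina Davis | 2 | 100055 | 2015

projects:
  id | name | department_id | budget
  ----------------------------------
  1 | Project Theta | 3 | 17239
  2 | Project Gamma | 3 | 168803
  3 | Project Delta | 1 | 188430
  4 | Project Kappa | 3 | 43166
SELECT department_id, COUNT(*) AS n FROM projects GROUP BY department_id

Execution result:
department_id | n
1 | 1
3 | 3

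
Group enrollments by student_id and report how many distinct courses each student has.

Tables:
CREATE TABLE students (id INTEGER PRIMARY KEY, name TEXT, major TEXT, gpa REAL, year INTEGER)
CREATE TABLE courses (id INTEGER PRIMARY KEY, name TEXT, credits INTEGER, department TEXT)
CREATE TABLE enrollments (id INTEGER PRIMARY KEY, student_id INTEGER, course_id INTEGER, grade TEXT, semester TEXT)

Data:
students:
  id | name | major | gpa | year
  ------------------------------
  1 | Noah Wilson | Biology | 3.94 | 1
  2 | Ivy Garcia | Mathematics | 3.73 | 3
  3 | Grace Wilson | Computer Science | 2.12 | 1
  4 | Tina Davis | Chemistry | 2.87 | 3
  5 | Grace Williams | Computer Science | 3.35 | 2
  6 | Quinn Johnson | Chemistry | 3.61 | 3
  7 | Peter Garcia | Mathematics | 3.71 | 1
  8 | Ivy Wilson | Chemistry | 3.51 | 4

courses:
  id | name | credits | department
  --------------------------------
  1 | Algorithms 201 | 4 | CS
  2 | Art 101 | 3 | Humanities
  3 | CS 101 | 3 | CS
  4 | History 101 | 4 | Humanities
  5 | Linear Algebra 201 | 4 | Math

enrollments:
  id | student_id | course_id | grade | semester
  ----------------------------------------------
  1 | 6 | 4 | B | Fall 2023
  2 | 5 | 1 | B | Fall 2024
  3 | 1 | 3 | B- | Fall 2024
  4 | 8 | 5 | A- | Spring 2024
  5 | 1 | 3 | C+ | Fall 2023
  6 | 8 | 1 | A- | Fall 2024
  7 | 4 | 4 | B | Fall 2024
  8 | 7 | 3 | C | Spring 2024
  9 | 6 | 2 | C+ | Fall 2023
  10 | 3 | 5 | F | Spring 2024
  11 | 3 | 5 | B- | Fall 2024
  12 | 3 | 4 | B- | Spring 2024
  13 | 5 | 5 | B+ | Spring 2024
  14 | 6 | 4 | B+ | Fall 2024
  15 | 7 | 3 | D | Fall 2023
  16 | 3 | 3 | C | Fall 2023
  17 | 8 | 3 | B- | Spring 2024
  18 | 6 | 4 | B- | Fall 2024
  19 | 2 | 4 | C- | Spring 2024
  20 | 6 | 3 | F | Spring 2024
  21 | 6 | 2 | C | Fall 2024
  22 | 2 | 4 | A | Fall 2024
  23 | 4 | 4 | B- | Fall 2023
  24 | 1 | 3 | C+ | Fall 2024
SELECT student_id, COUNT(DISTINCT course_id) AS distinct_course_count FROM enrollments GROUP BY student_id

Execution result:
student_id | distinct_course_count
1 | 1
2 | 1
3 | 3
4 | 1
5 | 2
6 | 3
7 | 1
8 | 3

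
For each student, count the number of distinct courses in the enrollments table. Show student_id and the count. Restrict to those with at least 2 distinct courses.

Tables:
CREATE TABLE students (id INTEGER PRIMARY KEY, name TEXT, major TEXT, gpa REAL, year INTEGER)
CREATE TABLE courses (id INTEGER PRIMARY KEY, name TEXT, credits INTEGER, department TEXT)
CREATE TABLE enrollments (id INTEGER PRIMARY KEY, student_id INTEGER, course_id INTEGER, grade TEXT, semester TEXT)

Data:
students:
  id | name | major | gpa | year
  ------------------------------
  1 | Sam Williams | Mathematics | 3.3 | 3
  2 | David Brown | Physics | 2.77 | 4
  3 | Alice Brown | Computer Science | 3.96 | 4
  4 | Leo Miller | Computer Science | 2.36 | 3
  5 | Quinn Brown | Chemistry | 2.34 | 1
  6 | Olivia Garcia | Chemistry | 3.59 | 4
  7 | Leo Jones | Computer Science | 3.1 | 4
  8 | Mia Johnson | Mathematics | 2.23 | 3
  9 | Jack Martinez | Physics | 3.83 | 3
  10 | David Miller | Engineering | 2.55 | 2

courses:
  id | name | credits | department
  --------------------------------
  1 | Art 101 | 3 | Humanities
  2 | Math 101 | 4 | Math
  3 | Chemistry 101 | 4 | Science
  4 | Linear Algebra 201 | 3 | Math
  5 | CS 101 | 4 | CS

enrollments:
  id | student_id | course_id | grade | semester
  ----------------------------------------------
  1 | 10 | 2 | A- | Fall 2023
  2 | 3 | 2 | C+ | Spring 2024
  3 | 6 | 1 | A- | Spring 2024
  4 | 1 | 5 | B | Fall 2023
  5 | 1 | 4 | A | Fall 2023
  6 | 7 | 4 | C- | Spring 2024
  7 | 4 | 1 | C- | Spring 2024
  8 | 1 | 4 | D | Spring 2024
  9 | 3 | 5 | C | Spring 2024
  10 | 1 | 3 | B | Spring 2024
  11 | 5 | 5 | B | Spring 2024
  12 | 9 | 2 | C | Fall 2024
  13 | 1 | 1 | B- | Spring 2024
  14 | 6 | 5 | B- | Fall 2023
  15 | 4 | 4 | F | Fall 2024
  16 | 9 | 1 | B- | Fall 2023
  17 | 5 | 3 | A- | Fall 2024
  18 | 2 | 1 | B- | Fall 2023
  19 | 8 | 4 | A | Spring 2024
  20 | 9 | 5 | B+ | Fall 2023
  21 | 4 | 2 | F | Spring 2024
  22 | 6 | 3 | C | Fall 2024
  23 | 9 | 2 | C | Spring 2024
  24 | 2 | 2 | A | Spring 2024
SELECT student_id, COUNT(DISTINCT course_id) AS distinct_course_count FROM enrollments GROUP BY student_id HAVING COUNT(DISTINCT course_id) >= 2

Execution result:
student_id | distinct_course_count
1 | 4
2 | 2
3 | 2
4 | 3
5 | 2
6 | 3
9 | 3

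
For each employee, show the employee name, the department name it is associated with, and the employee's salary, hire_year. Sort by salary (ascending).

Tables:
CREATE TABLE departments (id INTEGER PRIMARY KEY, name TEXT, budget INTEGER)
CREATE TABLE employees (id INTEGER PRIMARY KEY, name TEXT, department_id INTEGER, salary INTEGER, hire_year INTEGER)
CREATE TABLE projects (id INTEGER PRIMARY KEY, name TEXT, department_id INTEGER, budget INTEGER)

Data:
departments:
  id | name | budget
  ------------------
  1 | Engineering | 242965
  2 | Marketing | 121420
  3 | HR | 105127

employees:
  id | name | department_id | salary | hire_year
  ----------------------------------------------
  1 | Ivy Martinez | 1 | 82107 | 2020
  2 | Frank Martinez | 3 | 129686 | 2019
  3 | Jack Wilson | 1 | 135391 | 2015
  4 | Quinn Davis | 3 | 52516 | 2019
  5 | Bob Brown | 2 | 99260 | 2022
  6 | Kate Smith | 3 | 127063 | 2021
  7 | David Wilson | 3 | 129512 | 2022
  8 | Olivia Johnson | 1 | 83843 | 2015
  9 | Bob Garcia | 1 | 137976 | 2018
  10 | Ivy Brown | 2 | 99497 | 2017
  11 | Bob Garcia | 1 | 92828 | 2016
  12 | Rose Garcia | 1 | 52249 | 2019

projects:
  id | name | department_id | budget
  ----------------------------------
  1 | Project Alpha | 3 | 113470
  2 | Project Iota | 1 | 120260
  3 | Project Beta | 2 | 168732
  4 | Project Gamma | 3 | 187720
SELECT c.name, p.name AS department, c.salary, c.hire_year FROM employees c JOIN departments p ON c.department_id = p.id ORDER BY c.salary ASC

Execution result:
name | department | salary | hire_year
Rose Garcia | Engineering | 52249 | 2019
Quinn Davis | HR | 52516 | 2019
Ivy Martinez | Engineering | 82107 | 2020
Olivia Johnson | Engineering | 83843 | 2015
Bob Garcia | Engineering | 92828 | 2016
Bob Brown | Marketing | 99260 | 2022
Ivy Brown | Marketing | 99497 | 2017
Kate Smith | HR | 127063 | 2021
David Wilson | HR | 129512 | 2022
Frank Martinez | HR | 129686 | 2019
Jack Wilson | Engineering | 135391 | 2015
Bob Garcia | Engineering | 137976 | 2018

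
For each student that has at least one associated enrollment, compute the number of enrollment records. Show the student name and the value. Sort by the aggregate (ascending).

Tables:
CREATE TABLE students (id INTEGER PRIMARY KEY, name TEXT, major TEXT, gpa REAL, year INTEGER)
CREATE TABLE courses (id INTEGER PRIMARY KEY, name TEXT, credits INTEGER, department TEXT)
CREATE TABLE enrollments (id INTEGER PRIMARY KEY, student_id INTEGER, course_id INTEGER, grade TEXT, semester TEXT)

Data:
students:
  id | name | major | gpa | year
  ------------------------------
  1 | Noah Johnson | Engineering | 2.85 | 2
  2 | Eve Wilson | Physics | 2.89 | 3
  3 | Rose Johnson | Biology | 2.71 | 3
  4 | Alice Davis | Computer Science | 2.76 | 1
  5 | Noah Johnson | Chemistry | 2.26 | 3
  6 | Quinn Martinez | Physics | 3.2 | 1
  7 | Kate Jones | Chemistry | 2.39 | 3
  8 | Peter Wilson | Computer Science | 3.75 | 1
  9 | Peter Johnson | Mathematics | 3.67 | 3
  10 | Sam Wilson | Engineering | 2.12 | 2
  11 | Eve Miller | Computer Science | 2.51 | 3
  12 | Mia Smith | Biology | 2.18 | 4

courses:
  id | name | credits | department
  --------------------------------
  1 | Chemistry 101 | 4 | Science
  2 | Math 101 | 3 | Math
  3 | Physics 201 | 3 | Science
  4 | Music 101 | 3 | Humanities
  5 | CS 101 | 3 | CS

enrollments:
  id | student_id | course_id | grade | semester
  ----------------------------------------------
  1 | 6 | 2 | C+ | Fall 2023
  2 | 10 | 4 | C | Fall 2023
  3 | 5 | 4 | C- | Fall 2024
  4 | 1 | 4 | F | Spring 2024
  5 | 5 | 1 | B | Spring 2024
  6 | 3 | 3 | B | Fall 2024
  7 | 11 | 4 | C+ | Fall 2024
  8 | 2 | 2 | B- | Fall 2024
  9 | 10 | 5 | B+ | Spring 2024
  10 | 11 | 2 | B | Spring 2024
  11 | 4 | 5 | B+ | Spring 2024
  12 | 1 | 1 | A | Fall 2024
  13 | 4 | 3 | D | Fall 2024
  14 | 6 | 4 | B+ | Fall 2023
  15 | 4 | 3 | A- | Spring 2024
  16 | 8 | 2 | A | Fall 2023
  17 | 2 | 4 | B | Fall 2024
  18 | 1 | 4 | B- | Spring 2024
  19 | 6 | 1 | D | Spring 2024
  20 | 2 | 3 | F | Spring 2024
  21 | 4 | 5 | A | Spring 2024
SELECT p.name, COUNT(*) AS n FROM enrollments c JOIN students p ON c.student_id = p.id GROUP BY p.id, p.name ORDER BY n ASC

Execution result:
name | n
Rose Johnson | 1
Peter Wilson | 1
Noah Johnson | 2
Sam Wilson | 2
Eve Miller | 2
Noah Johnson | 3
Eve Wilson | 3
Quinn Martinez | 3
Alice Davis | 4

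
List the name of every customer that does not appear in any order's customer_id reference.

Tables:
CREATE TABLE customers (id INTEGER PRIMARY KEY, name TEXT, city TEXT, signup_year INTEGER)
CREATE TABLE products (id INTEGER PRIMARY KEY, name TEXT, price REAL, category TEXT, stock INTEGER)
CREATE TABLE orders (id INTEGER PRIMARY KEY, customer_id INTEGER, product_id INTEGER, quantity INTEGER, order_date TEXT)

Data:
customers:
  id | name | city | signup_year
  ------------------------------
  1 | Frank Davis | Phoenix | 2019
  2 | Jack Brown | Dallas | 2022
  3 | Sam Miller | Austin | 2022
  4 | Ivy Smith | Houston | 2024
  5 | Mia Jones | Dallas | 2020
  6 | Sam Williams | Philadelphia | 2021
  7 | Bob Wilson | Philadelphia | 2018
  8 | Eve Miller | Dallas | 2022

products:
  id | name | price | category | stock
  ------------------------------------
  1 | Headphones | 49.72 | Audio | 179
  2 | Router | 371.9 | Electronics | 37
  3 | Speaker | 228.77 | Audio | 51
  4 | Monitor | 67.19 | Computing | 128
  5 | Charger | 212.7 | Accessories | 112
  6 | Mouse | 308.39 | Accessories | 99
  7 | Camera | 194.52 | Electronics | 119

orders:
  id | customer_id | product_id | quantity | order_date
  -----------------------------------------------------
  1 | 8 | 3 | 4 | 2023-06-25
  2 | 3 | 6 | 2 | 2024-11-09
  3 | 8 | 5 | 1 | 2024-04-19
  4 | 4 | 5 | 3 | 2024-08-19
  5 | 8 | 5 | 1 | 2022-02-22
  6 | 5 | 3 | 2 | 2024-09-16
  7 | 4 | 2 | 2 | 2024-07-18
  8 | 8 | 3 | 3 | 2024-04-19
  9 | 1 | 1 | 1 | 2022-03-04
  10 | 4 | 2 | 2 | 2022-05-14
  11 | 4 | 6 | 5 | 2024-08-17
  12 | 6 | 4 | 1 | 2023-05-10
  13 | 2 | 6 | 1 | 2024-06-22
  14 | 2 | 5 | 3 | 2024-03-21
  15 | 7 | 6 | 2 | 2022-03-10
SELECT p.name FROM customers p LEFT JOIN orders c ON c.customer_id = p.id WHERE c.id IS NULL

Execution result:
(no rows)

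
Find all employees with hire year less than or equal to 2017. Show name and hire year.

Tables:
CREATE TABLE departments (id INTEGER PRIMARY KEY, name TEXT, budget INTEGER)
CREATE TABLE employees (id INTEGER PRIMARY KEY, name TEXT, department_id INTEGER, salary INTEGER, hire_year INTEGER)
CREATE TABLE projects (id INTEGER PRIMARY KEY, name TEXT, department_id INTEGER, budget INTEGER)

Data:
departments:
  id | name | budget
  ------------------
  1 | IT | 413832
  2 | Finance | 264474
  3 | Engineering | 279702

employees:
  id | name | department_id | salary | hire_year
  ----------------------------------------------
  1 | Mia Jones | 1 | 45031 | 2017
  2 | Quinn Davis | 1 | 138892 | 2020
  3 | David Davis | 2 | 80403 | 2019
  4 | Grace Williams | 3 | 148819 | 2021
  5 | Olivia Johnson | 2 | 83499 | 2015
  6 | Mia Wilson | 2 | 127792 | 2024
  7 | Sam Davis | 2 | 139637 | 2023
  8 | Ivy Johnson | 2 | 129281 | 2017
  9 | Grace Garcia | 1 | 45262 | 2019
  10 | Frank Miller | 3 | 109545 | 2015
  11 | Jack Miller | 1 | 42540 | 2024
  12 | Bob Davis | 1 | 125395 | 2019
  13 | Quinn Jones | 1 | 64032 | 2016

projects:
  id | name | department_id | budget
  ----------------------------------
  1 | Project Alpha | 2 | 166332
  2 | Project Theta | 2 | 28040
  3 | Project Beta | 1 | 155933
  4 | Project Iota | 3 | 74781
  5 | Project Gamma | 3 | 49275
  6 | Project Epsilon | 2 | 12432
SELECT name, hire_year FROM employees WHERE hire_year <= 2017

Execution result:
name | hire_year
Mia Jones | 2017
Olivia Johnson | 2015
Ivy Johnson | 2017
Frank Miller | 2015
Quinn Jones | 2016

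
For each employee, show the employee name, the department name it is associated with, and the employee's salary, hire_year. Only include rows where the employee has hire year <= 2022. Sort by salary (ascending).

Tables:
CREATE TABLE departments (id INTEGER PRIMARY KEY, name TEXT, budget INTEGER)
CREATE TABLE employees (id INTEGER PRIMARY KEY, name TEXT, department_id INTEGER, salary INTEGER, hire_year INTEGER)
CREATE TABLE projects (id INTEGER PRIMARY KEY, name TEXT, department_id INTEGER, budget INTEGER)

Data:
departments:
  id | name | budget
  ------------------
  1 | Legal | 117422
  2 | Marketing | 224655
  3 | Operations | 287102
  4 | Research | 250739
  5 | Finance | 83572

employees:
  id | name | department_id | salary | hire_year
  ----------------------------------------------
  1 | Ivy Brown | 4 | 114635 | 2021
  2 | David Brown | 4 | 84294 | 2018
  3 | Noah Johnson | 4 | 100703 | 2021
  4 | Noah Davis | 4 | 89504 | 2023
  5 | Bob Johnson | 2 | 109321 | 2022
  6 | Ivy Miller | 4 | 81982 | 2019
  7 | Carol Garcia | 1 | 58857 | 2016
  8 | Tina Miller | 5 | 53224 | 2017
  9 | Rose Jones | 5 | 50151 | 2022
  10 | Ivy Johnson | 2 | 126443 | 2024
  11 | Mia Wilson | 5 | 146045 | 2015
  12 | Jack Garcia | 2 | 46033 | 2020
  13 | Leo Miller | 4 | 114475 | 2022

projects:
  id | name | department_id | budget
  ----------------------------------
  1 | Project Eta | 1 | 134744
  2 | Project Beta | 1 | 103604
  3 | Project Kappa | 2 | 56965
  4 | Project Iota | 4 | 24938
SELECT c.name, p.name AS department, c.salary, c.hire_year FROM employees c JOIN departments p ON c.department_id = p.id WHERE c.hire_year <= 2022 ORDER BY c.salary ASC

Execution result:
name | department | salary | hire_year
Jack Garcia | Marketing | 46033 | 2020
Rose Jones | Finance | 50151 | 2022
Tina Miller | Finance | 53224 | 2017
Carol Garcia | Legal | 58857 | 2016
Ivy Miller | Research | 81982 | 2019
David Brown | Research | 84294 | 2018
Noah Johnson | Research | 100703 | 2021
Bob Johnson | Marketing | 109321 | 2022
Leo Miller | Research | 114475 | 2022
Ivy Brown | Research | 114635 | 2021
Mia Wilson | Finance | 146045 | 2015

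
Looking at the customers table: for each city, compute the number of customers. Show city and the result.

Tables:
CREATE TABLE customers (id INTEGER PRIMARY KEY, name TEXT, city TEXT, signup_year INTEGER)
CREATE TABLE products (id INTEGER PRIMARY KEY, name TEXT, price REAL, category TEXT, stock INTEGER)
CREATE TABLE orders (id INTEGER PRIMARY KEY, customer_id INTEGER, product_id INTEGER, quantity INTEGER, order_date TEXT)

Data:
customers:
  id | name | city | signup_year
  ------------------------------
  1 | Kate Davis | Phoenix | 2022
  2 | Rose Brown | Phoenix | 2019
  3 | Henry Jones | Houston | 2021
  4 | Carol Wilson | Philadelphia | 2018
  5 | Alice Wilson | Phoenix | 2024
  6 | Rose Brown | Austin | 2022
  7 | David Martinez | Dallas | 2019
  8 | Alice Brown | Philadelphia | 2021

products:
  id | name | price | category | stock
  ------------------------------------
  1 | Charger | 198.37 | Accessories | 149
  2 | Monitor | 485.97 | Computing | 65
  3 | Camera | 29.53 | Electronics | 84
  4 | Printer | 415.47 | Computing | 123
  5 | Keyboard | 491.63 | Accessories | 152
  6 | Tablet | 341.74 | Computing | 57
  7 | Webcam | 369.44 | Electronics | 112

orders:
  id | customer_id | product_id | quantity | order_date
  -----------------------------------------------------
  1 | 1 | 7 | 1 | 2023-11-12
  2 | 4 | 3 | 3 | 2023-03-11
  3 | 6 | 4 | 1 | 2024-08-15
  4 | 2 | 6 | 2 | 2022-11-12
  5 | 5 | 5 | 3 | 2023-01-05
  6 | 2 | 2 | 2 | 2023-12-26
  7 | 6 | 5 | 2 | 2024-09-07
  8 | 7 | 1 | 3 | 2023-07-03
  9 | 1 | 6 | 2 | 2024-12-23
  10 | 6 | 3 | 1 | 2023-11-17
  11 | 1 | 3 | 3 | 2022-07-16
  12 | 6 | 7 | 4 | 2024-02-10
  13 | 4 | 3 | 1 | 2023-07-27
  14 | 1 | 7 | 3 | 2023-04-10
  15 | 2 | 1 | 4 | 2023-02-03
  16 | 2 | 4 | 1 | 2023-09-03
SELECT city, COUNT(*) AS n FROM customers GROUP BY city

Execution result:
city | n
Austin | 1
Dallas | 1
Houston | 1
Philadelphia | 2
Phoenix | 3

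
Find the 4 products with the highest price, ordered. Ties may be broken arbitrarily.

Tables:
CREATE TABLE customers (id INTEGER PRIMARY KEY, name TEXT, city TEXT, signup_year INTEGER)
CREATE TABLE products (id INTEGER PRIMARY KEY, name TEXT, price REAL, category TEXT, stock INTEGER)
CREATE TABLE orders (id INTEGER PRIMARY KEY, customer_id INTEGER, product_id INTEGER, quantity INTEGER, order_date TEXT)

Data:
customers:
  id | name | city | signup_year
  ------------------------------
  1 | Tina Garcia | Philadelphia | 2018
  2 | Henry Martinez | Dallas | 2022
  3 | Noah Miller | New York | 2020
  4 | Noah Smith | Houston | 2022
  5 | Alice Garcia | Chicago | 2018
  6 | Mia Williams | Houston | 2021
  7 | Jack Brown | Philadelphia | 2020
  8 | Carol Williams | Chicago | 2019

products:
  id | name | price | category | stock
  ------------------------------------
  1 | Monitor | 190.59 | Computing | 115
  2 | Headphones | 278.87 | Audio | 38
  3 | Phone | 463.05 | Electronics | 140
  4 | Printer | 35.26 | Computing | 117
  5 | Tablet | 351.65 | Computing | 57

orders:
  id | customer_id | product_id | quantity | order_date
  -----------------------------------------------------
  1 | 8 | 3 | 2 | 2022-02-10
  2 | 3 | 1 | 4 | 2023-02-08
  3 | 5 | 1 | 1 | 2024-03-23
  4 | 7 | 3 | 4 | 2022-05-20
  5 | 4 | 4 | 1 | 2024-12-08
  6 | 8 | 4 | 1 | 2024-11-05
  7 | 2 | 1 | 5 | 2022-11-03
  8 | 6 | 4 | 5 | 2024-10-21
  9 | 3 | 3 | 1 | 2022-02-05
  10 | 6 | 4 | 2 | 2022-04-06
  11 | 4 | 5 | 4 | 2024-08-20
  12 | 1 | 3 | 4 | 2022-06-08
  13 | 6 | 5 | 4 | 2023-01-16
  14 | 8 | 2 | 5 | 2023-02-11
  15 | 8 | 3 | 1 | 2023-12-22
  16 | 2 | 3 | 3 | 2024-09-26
SELECT name, price FROM products ORDER BY price DESC LIMIT 4

Execution result:
name | price
Phone | 463.05
Tablet | 351.65
Headphones | 278.87
Monitor | 190.59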